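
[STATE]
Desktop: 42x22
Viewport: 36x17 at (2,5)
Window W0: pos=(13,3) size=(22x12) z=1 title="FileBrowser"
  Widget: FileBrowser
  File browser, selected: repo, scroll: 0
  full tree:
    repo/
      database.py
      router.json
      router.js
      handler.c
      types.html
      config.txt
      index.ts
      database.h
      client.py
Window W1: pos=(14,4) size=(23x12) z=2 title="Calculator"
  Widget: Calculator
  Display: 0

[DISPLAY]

           ┠┃ Calculator          ┃ 
           ┃┠─────────────────────┨ 
           ┃┃                    0┃ 
           ┃┃┌───┬───┬───┬───┐    ┃ 
           ┃┃│ 7 │ 8 │ 9 │ ÷ │    ┃ 
           ┃┃├───┼───┼───┼───┤    ┃ 
           ┃┃│ 4 │ 5 │ 6 │ × │    ┃ 
           ┃┃├───┼───┼───┼───┤    ┃ 
           ┃┃│ 1 │ 2 │ 3 │ - │    ┃ 
           ┗┃└───┴───┴───┴───┘    ┃ 
            ┗━━━━━━━━━━━━━━━━━━━━━┛ 
                                    
                                    
                                    
                                    
                                    
                                    


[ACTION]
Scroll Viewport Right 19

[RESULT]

       ┠┃ Calculator          ┃     
       ┃┠─────────────────────┨     
       ┃┃                    0┃     
       ┃┃┌───┬───┬───┬───┐    ┃     
       ┃┃│ 7 │ 8 │ 9 │ ÷ │    ┃     
       ┃┃├───┼───┼───┼───┤    ┃     
       ┃┃│ 4 │ 5 │ 6 │ × │    ┃     
       ┃┃├───┼───┼───┼───┤    ┃     
       ┃┃│ 1 │ 2 │ 3 │ - │    ┃     
       ┗┃└───┴───┴───┴───┘    ┃     
        ┗━━━━━━━━━━━━━━━━━━━━━┛     
                                    
                                    
                                    
                                    
                                    
                                    


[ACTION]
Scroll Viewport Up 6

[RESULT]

                                    
                                    
                                    
       ┏━━━━━━━━━━━━━━━━━━━━┓       
       ┃┏━━━━━━━━━━━━━━━━━━━━━┓     
       ┠┃ Calculator          ┃     
       ┃┠─────────────────────┨     
       ┃┃                    0┃     
       ┃┃┌───┬───┬───┬───┐    ┃     
       ┃┃│ 7 │ 8 │ 9 │ ÷ │    ┃     
       ┃┃├───┼───┼───┼───┤    ┃     
       ┃┃│ 4 │ 5 │ 6 │ × │    ┃     
       ┃┃├───┼───┼───┼───┤    ┃     
       ┃┃│ 1 │ 2 │ 3 │ - │    ┃     
       ┗┃└───┴───┴───┴───┘    ┃     
        ┗━━━━━━━━━━━━━━━━━━━━━┛     
                                    


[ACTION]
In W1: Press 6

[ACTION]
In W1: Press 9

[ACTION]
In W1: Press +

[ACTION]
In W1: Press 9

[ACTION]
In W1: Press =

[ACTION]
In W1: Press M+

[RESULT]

                                    
                                    
                                    
       ┏━━━━━━━━━━━━━━━━━━━━┓       
       ┃┏━━━━━━━━━━━━━━━━━━━━━┓     
       ┠┃ Calculator          ┃     
       ┃┠─────────────────────┨     
       ┃┃                   78┃     
       ┃┃┌───┬───┬───┬───┐    ┃     
       ┃┃│ 7 │ 8 │ 9 │ ÷ │    ┃     
       ┃┃├───┼───┼───┼───┤    ┃     
       ┃┃│ 4 │ 5 │ 6 │ × │    ┃     
       ┃┃├───┼───┼───┼───┤    ┃     
       ┃┃│ 1 │ 2 │ 3 │ - │    ┃     
       ┗┃└───┴───┴───┴───┘    ┃     
        ┗━━━━━━━━━━━━━━━━━━━━━┛     
                                    


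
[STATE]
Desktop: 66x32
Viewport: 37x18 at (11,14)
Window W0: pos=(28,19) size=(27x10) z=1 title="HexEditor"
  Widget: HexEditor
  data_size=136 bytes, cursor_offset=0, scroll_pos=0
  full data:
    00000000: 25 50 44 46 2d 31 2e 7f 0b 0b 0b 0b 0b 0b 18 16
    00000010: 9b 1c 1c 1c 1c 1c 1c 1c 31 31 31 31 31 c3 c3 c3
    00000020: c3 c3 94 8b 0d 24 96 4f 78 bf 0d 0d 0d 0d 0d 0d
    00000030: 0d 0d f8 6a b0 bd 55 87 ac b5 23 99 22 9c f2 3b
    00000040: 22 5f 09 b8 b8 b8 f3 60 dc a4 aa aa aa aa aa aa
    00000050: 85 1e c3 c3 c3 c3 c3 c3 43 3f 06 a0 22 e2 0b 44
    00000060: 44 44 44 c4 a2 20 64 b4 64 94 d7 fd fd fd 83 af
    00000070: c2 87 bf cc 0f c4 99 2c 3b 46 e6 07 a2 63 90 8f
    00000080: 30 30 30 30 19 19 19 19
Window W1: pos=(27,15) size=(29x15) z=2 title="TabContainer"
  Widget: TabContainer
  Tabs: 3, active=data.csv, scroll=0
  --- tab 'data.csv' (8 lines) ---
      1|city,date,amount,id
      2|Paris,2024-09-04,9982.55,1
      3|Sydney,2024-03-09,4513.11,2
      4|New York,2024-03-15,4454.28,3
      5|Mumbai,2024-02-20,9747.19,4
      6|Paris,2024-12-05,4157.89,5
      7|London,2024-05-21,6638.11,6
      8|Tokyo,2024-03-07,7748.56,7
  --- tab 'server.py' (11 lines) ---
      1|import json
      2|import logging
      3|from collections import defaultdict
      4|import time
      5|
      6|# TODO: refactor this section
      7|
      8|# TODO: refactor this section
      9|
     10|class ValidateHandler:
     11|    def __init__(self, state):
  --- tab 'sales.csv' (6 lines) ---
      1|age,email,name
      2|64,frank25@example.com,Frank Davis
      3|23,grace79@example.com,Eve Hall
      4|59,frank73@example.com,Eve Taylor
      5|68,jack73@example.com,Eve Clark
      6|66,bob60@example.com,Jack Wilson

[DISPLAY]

                                     
                ┏━━━━━━━━━━━━━━━━━━━━
                ┃ TabContainer       
                ┠────────────────────
                ┃[data.csv]│ server.p
                ┃────────────────────
                ┃city,date,amount,id 
                ┃Paris,2024-09-04,998
                ┃Sydney,2024-03-09,45
                ┃New York,2024-03-15,
                ┃Mumbai,2024-02-20,97
                ┃Paris,2024-12-05,415
                ┃London,2024-05-21,66
                ┃Tokyo,2024-03-07,774
                ┃                    
                ┗━━━━━━━━━━━━━━━━━━━━
                                     
                                     


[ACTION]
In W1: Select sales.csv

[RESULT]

                                     
                ┏━━━━━━━━━━━━━━━━━━━━
                ┃ TabContainer       
                ┠────────────────────
                ┃ data.csv │ server.p
                ┃────────────────────
                ┃age,email,name      
                ┃64,frank25@example.c
                ┃23,grace79@example.c
                ┃59,frank73@example.c
                ┃68,jack73@example.co
                ┃66,bob60@example.com
                ┃                    
                ┃                    
                ┃                    
                ┗━━━━━━━━━━━━━━━━━━━━
                                     
                                     


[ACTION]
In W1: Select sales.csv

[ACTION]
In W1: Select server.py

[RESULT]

                                     
                ┏━━━━━━━━━━━━━━━━━━━━
                ┃ TabContainer       
                ┠────────────────────
                ┃ data.csv │[server.p
                ┃────────────────────
                ┃import json         
                ┃import logging      
                ┃from collections imp
                ┃import time         
                ┃                    
                ┃# TODO: refactor thi
                ┃                    
                ┃# TODO: refactor thi
                ┃                    
                ┗━━━━━━━━━━━━━━━━━━━━
                                     
                                     


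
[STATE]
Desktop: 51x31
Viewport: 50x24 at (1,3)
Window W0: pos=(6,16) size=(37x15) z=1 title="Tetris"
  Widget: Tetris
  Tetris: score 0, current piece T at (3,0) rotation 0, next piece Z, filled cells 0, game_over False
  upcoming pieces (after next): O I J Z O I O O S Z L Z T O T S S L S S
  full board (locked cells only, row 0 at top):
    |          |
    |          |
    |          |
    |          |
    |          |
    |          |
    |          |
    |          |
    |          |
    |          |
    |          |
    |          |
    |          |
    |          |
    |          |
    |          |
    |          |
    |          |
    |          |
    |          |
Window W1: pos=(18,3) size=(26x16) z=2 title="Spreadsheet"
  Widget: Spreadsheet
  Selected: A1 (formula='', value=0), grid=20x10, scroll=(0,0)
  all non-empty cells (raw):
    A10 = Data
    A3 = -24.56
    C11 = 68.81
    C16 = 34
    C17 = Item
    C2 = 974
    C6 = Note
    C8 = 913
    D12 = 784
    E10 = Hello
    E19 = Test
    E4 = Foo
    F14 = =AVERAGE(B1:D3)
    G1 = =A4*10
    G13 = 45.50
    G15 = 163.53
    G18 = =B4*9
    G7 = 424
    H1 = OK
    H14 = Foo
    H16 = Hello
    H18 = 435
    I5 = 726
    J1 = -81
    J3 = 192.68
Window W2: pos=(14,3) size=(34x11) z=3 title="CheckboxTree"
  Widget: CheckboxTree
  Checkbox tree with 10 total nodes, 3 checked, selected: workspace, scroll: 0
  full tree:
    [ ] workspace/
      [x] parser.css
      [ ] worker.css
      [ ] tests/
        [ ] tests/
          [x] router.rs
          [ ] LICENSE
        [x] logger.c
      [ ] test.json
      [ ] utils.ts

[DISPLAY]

             ┏━━━━━━━━━━━━━━━━━━━━━━━━━━━━━━━━┓   
             ┃ CheckboxTree                   ┃   
             ┠────────────────────────────────┨   
             ┃>[-] workspace/                 ┃   
             ┃   [x] parser.css               ┃   
             ┃   [ ] worker.css               ┃   
             ┃   [-] tests/                   ┃   
             ┃     [-] tests/                 ┃   
             ┃       [x] router.rs            ┃   
             ┃       [ ] LICENSE              ┃   
             ┗━━━━━━━━━━━━━━━━━━━━━━━━━━━━━━━━┛   
                 ┃  6        0       0Note┃       
                 ┃  7        0       0    ┃       
     ┏━━━━━━━━━━━┃  8        0       0    ┃       
     ┃ Tetris    ┃  9        0       0    ┃       
     ┠───────────┗━━━━━━━━━━━━━━━━━━━━━━━━┛       
     ┃          │Next:                   ┃        
     ┃          │▓▓                      ┃        
     ┃          │ ▓▓                     ┃        
     ┃          │                        ┃        
     ┃          │                        ┃        
     ┃          │                        ┃        
     ┃          │Score:                  ┃        
     ┃          │0                       ┃        


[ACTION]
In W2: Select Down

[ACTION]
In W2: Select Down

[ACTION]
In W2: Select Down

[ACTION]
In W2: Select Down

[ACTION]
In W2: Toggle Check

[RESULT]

             ┏━━━━━━━━━━━━━━━━━━━━━━━━━━━━━━━━┓   
             ┃ CheckboxTree                   ┃   
             ┠────────────────────────────────┨   
             ┃ [-] workspace/                 ┃   
             ┃   [x] parser.css               ┃   
             ┃   [ ] worker.css               ┃   
             ┃   [x] tests/                   ┃   
             ┃>    [x] tests/                 ┃   
             ┃       [x] router.rs            ┃   
             ┃       [x] LICENSE              ┃   
             ┗━━━━━━━━━━━━━━━━━━━━━━━━━━━━━━━━┛   
                 ┃  6        0       0Note┃       
                 ┃  7        0       0    ┃       
     ┏━━━━━━━━━━━┃  8        0       0    ┃       
     ┃ Tetris    ┃  9        0       0    ┃       
     ┠───────────┗━━━━━━━━━━━━━━━━━━━━━━━━┛       
     ┃          │Next:                   ┃        
     ┃          │▓▓                      ┃        
     ┃          │ ▓▓                     ┃        
     ┃          │                        ┃        
     ┃          │                        ┃        
     ┃          │                        ┃        
     ┃          │Score:                  ┃        
     ┃          │0                       ┃        


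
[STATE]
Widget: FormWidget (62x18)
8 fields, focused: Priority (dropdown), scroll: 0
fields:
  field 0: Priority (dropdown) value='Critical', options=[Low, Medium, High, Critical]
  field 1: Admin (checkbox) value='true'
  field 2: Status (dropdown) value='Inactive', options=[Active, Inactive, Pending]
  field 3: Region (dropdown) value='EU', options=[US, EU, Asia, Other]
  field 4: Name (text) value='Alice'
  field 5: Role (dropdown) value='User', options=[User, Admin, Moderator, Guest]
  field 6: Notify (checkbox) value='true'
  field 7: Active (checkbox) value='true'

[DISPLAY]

> Priority:   [Critical                                     ▼]
  Admin:      [x]                                             
  Status:     [Inactive                                     ▼]
  Region:     [EU                                           ▼]
  Name:       [Alice                                         ]
  Role:       [User                                         ▼]
  Notify:     [x]                                             
  Active:     [x]                                             
                                                              
                                                              
                                                              
                                                              
                                                              
                                                              
                                                              
                                                              
                                                              
                                                              


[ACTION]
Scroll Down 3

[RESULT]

  Region:     [EU                                           ▼]
  Name:       [Alice                                         ]
  Role:       [User                                         ▼]
  Notify:     [x]                                             
  Active:     [x]                                             
                                                              
                                                              
                                                              
                                                              
                                                              
                                                              
                                                              
                                                              
                                                              
                                                              
                                                              
                                                              
                                                              


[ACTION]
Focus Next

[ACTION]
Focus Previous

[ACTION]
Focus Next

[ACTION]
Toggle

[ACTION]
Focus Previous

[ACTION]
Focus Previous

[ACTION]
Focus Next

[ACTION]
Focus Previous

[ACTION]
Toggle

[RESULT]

  Region:     [EU                                           ▼]
  Name:       [Alice                                         ]
  Role:       [User                                         ▼]
  Notify:     [x]                                             
> Active:     [ ]                                             
                                                              
                                                              
                                                              
                                                              
                                                              
                                                              
                                                              
                                                              
                                                              
                                                              
                                                              
                                                              
                                                              


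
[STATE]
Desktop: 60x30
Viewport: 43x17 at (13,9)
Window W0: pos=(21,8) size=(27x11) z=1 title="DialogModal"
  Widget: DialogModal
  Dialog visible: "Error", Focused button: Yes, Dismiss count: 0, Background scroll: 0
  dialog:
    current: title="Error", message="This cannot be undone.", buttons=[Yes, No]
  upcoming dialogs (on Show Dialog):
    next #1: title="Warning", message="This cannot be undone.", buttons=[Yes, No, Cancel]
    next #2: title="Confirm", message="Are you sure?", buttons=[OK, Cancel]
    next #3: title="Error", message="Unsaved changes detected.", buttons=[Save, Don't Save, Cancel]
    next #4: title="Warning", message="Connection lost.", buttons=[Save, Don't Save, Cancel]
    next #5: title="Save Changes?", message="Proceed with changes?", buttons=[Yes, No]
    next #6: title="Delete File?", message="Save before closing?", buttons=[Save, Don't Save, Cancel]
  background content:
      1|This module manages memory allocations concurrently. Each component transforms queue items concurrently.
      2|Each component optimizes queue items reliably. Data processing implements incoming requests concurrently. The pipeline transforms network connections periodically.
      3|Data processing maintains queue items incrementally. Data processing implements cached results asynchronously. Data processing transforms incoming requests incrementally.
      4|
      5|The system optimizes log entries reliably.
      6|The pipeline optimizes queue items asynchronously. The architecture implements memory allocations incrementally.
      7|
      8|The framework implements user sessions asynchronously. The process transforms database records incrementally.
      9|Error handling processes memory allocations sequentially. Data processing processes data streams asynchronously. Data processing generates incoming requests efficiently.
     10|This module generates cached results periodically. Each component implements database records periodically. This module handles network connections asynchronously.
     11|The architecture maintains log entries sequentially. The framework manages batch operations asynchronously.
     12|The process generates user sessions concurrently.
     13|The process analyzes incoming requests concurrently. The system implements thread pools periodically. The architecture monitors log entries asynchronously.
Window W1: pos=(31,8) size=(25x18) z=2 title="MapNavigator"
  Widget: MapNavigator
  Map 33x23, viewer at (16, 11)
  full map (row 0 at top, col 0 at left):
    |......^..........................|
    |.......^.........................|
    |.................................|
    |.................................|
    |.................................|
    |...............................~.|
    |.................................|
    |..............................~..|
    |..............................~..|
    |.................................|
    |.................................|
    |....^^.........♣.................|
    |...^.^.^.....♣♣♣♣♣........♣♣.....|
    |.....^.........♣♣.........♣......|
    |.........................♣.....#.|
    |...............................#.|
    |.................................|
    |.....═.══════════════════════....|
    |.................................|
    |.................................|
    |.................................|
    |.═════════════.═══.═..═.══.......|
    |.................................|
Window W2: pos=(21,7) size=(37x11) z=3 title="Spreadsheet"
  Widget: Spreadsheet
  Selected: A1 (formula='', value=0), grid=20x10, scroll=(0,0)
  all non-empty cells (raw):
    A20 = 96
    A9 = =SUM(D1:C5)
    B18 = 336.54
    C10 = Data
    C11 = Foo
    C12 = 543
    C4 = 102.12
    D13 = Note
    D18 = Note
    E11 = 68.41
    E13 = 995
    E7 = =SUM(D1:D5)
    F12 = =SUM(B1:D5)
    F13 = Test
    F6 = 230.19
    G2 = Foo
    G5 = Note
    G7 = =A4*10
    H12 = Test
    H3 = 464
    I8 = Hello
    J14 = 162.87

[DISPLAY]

        ┠──────────────────────────────────
        ┃A1:                               
        ┃       A       B       C       D  
        ┃----------------------------------
        ┃  1      [0]       0       0      
        ┃  2        0       0       0      
        ┃  3        0       0       0      
        ┃  4        0       0  102.12      
        ┗━━━━━━━━━━━━━━━━━━━━━━━━━━━━━━━━━━
        ┗━━━━━━━━━┃^.........♣@...........┃
                  ┃^.^.....♣♣♣♣♣........♣♣┃
                  ┃^.........♣♣.........♣.┃
                  ┃....................♣..┃
                  ┃.......................┃
                  ┃.......................┃
                  ┃═.═════════════════════┃
                  ┗━━━━━━━━━━━━━━━━━━━━━━━┛


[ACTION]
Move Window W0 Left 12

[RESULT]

alogModa┠──────────────────────────────────
────────┃A1:                               
s module┃       A       B       C       D  
────────┃----------------------------------
       E┃  1      [0]       0       0      
This can┃  2        0       0       0      
     [Ye┃  3        0       0       0      
────────┃  4        0       0  102.12      
        ┗━━━━━━━━━━━━━━━━━━━━━━━━━━━━━━━━━━
━━━━━━━━━━━━━━━━━━┃^.........♣@...........┃
                  ┃^.^.....♣♣♣♣♣........♣♣┃
                  ┃^.........♣♣.........♣.┃
                  ┃....................♣..┃
                  ┃.......................┃
                  ┃.......................┃
                  ┃═.═════════════════════┃
                  ┗━━━━━━━━━━━━━━━━━━━━━━━┛


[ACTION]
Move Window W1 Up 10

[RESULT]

alogModa┠──────────────────────────────────
────────┃A1:                               
s module┃       A       B       C       D  
────────┃----------------------------------
       E┃  1      [0]       0       0      
This can┃  2        0       0       0      
     [Ye┃  3        0       0       0      
────────┃  4        0       0  102.12      
        ┗━━━━━━━━━━━━━━━━━━━━━━━━━━━━━━━━━━
━━━━━━━━━━━━━━━━━━━━━━┛                    
                                           
                                           
                                           
                                           
                                           
                                           
                                           


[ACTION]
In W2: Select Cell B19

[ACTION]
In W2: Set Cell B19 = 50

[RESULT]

alogModa┠──────────────────────────────────
────────┃B19: 50                           
s module┃       A       B       C       D  
────────┃----------------------------------
       E┃  1        0       0       0      
This can┃  2        0       0       0      
     [Ye┃  3        0       0       0      
────────┃  4        0       0  102.12      
        ┗━━━━━━━━━━━━━━━━━━━━━━━━━━━━━━━━━━
━━━━━━━━━━━━━━━━━━━━━━┛                    
                                           
                                           
                                           
                                           
                                           
                                           
                                           


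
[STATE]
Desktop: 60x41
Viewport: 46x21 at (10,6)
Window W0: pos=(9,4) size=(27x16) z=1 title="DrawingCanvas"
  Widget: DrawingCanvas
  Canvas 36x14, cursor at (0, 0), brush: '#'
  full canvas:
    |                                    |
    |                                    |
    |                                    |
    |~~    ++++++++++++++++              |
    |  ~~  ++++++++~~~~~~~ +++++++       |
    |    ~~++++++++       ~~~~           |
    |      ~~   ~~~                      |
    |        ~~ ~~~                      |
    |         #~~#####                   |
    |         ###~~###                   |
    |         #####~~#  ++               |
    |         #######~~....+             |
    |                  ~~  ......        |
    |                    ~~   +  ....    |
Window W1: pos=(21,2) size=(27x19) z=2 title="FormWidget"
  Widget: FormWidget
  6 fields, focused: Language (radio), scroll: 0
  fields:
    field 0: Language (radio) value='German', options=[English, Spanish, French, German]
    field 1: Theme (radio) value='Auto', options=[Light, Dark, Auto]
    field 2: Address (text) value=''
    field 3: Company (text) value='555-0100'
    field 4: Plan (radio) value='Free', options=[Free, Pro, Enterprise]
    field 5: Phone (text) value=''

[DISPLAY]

───────────┃  Theme:      ( ) Light  ┃        
+          ┃  Address:    [         ]┃        
           ┃  Company:    [555-0100 ]┃        
           ┃  Plan:       (●) Free  (┃        
~~    +++++┃  Phone:      [         ]┃        
  ~~  +++++┃                         ┃        
    ~~+++++┃                         ┃        
      ~~   ┃                         ┃        
        ~~ ┃                         ┃        
         #~┃                         ┃        
         ##┃                         ┃        
         ##┃                         ┃        
         ##┃                         ┃        
━━━━━━━━━━━┃                         ┃        
           ┗━━━━━━━━━━━━━━━━━━━━━━━━━┛        
                                              
                                              
                                              
                                              
                                              
                                              


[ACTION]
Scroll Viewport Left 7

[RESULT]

      ┠───────────┃  Theme:      ( ) Light  ┃ 
      ┃+          ┃  Address:    [         ]┃ 
      ┃           ┃  Company:    [555-0100 ]┃ 
      ┃           ┃  Plan:       (●) Free  (┃ 
      ┃~~    +++++┃  Phone:      [         ]┃ 
      ┃  ~~  +++++┃                         ┃ 
      ┃    ~~+++++┃                         ┃ 
      ┃      ~~   ┃                         ┃ 
      ┃        ~~ ┃                         ┃ 
      ┃         #~┃                         ┃ 
      ┃         ##┃                         ┃ 
      ┃         ##┃                         ┃ 
      ┃         ##┃                         ┃ 
      ┗━━━━━━━━━━━┃                         ┃ 
                  ┗━━━━━━━━━━━━━━━━━━━━━━━━━┛ 
                                              
                                              
                                              
                                              
                                              
                                              


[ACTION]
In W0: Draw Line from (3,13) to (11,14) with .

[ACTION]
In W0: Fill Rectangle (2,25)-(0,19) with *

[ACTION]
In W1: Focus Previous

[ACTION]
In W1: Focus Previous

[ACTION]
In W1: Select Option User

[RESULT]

      ┠───────────┃  Theme:      ( ) Light  ┃ 
      ┃+          ┃  Address:    [         ]┃ 
      ┃           ┃  Company:    [555-0100 ]┃ 
      ┃           ┃> Plan:       (●) Free  (┃ 
      ┃~~    +++++┃  Phone:      [         ]┃ 
      ┃  ~~  +++++┃                         ┃ 
      ┃    ~~+++++┃                         ┃ 
      ┃      ~~   ┃                         ┃ 
      ┃        ~~ ┃                         ┃ 
      ┃         #~┃                         ┃ 
      ┃         ##┃                         ┃ 
      ┃         ##┃                         ┃ 
      ┃         ##┃                         ┃ 
      ┗━━━━━━━━━━━┃                         ┃ 
                  ┗━━━━━━━━━━━━━━━━━━━━━━━━━┛ 
                                              
                                              
                                              
                                              
                                              
                                              


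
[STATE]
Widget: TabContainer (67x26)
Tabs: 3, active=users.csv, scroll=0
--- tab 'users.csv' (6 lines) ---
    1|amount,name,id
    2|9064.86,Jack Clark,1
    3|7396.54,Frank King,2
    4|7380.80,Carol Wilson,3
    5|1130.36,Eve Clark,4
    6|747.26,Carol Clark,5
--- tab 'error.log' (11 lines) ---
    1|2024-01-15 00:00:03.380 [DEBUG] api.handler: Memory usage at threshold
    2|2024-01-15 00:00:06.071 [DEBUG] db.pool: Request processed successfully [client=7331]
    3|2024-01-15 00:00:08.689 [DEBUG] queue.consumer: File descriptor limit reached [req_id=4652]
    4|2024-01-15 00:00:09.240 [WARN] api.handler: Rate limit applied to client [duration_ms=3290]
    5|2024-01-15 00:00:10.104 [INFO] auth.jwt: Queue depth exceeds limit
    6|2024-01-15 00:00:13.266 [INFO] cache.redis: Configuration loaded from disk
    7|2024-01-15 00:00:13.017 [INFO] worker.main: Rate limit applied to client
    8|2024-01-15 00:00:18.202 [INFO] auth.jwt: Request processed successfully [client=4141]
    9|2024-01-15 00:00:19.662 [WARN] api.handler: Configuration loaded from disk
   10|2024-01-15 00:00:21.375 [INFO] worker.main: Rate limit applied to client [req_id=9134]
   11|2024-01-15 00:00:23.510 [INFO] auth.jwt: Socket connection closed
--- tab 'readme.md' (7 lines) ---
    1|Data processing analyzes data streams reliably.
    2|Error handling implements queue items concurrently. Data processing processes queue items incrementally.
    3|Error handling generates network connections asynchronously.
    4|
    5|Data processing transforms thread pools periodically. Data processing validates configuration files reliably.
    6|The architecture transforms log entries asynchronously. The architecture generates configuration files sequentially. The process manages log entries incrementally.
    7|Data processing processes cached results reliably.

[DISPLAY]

[users.csv]│ error.log │ readme.md                                 
───────────────────────────────────────────────────────────────────
amount,name,id                                                     
9064.86,Jack Clark,1                                               
7396.54,Frank King,2                                               
7380.80,Carol Wilson,3                                             
1130.36,Eve Clark,4                                                
747.26,Carol Clark,5                                               
                                                                   
                                                                   
                                                                   
                                                                   
                                                                   
                                                                   
                                                                   
                                                                   
                                                                   
                                                                   
                                                                   
                                                                   
                                                                   
                                                                   
                                                                   
                                                                   
                                                                   
                                                                   


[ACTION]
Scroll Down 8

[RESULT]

[users.csv]│ error.log │ readme.md                                 
───────────────────────────────────────────────────────────────────
747.26,Carol Clark,5                                               
                                                                   
                                                                   
                                                                   
                                                                   
                                                                   
                                                                   
                                                                   
                                                                   
                                                                   
                                                                   
                                                                   
                                                                   
                                                                   
                                                                   
                                                                   
                                                                   
                                                                   
                                                                   
                                                                   
                                                                   
                                                                   
                                                                   
                                                                   


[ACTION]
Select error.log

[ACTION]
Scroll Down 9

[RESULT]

 users.csv │[error.log]│ readme.md                                 
───────────────────────────────────────────────────────────────────
2024-01-15 00:00:21.375 [INFO] worker.main: Rate limit applied to c
2024-01-15 00:00:23.510 [INFO] auth.jwt: Socket connection closed  
                                                                   
                                                                   
                                                                   
                                                                   
                                                                   
                                                                   
                                                                   
                                                                   
                                                                   
                                                                   
                                                                   
                                                                   
                                                                   
                                                                   
                                                                   
                                                                   
                                                                   
                                                                   
                                                                   
                                                                   
                                                                   
                                                                   


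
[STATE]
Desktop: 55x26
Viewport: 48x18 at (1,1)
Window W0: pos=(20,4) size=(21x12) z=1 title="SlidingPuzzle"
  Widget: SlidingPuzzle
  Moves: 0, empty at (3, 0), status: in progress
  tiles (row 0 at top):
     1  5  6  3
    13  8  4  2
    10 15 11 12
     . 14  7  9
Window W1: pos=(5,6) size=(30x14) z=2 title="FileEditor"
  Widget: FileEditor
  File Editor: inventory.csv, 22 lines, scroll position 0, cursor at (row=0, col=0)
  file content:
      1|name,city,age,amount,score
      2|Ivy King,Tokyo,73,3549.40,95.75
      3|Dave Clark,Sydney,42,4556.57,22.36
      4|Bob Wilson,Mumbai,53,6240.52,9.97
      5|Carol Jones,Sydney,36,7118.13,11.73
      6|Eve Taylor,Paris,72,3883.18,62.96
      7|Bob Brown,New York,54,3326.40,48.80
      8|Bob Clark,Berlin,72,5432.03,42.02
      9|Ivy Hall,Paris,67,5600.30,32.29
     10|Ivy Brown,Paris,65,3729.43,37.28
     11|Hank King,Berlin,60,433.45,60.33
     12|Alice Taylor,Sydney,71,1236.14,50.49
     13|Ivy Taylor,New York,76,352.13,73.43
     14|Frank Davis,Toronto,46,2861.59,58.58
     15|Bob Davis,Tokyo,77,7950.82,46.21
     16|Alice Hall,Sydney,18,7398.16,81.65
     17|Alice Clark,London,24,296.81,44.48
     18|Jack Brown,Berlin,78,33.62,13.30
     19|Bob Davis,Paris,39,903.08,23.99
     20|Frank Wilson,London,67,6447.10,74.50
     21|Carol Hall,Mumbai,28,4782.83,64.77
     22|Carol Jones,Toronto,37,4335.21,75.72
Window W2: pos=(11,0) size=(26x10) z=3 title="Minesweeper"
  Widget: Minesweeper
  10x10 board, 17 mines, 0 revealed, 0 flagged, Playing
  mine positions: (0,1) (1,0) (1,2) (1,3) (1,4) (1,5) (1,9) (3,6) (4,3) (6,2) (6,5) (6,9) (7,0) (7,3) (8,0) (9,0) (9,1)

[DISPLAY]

          ┃ Minesweeper            ┃            
          ┠────────────────────────┨            
          ┃■■■■■■■■■■              ┃            
          ┃■■■■■■■■■■              ┃━━━┓        
          ┃■■■■■■■■■■              ┃   ┃        
    ┏━━━━━┃■■■■■■■■■■              ┃───┨        
    ┃ File┃■■■■■■■■■■              ┃───┃        
    ┠─────┃■■■■■■■■■■              ┃  3┃        
    ┃█ame,┗━━━━━━━━━━━━━━━━━━━━━━━━┛───┃        
    ┃Ivy King,Tokyo,73,3549.40,9█┃ │  2┃        
    ┃Dave Clark,Sydney,42,4556.5░┃─┼───┃        
    ┃Bob Wilson,Mumbai,53,6240.5░┃ │ 12┃        
    ┃Carol Jones,Sydney,36,7118.░┃─┼───┃        
    ┃Eve Taylor,Paris,72,3883.18░┃ │  9┃        
    ┃Bob Brown,New York,54,3326.░┃━━━━━┛        
    ┃Bob Clark,Berlin,72,5432.03░┃              
    ┃Ivy Hall,Paris,67,5600.30,3░┃              
    ┃Ivy Brown,Paris,65,3729.43,▼┃              


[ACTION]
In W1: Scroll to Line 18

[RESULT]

          ┃ Minesweeper            ┃            
          ┠────────────────────────┨            
          ┃■■■■■■■■■■              ┃            
          ┃■■■■■■■■■■              ┃━━━┓        
          ┃■■■■■■■■■■              ┃   ┃        
    ┏━━━━━┃■■■■■■■■■■              ┃───┨        
    ┃ File┃■■■■■■■■■■              ┃───┃        
    ┠─────┃■■■■■■■■■■              ┃  3┃        
    ┃Ivy T┗━━━━━━━━━━━━━━━━━━━━━━━━┛───┃        
    ┃Frank Davis,Toronto,46,2861░┃ │  2┃        
    ┃Bob Davis,Tokyo,77,7950.82,░┃─┼───┃        
    ┃Alice Hall,Sydney,18,7398.1░┃ │ 12┃        
    ┃Alice Clark,London,24,296.8░┃─┼───┃        
    ┃Jack Brown,Berlin,78,33.62,░┃ │  9┃        
    ┃Bob Davis,Paris,39,903.08,2░┃━━━━━┛        
    ┃Frank Wilson,London,67,6447░┃              
    ┃Carol Hall,Mumbai,28,4782.8█┃              
    ┃Carol Jones,Toronto,37,4335▼┃              


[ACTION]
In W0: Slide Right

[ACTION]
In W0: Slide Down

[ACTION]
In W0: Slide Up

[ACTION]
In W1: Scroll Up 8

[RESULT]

          ┃ Minesweeper            ┃            
          ┠────────────────────────┨            
          ┃■■■■■■■■■■              ┃            
          ┃■■■■■■■■■■              ┃━━━┓        
          ┃■■■■■■■■■■              ┃   ┃        
    ┏━━━━━┃■■■■■■■■■■              ┃───┨        
    ┃ File┃■■■■■■■■■■              ┃───┃        
    ┠─────┃■■■■■■■■■■              ┃  3┃        
    ┃Carol┗━━━━━━━━━━━━━━━━━━━━━━━━┛───┃        
    ┃Eve Taylor,Paris,72,3883.18░┃ │  2┃        
    ┃Bob Brown,New York,54,3326.░┃─┼───┃        
    ┃Bob Clark,Berlin,72,5432.03█┃ │ 12┃        
    ┃Ivy Hall,Paris,67,5600.30,3░┃─┼───┃        
    ┃Ivy Brown,Paris,65,3729.43,░┃ │  9┃        
    ┃Hank King,Berlin,60,433.45,░┃━━━━━┛        
    ┃Alice Taylor,Sydney,71,1236░┃              
    ┃Ivy Taylor,New York,76,352.░┃              
    ┃Frank Davis,Toronto,46,2861▼┃              
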